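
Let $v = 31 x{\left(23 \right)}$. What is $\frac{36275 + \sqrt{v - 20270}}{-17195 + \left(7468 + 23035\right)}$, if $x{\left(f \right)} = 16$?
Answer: $\frac{36275}{13308} + \frac{i \sqrt{19774}}{13308} \approx 2.7258 + 0.010567 i$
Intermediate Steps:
$v = 496$ ($v = 31 \cdot 16 = 496$)
$\frac{36275 + \sqrt{v - 20270}}{-17195 + \left(7468 + 23035\right)} = \frac{36275 + \sqrt{496 - 20270}}{-17195 + \left(7468 + 23035\right)} = \frac{36275 + \sqrt{-19774}}{-17195 + 30503} = \frac{36275 + i \sqrt{19774}}{13308} = \left(36275 + i \sqrt{19774}\right) \frac{1}{13308} = \frac{36275}{13308} + \frac{i \sqrt{19774}}{13308}$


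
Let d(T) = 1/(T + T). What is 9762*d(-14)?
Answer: -4881/14 ≈ -348.64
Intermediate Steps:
d(T) = 1/(2*T)
9762*d(-14) = 9762*((½)/(-14)) = 9762*((½)*(-1/14)) = 9762*(-1/28) = -4881/14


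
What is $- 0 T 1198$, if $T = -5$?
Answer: $0$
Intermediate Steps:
$- 0 T 1198 = - 0 \left(-5\right) 1198 = - 0 \cdot 1198 = \left(-1\right) 0 = 0$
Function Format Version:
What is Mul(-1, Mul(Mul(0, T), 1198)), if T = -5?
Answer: 0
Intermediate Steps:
Mul(-1, Mul(Mul(0, T), 1198)) = Mul(-1, Mul(Mul(0, -5), 1198)) = Mul(-1, Mul(0, 1198)) = Mul(-1, 0) = 0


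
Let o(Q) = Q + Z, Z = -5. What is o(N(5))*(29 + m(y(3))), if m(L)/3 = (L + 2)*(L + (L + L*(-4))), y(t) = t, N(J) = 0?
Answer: 305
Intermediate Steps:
o(Q) = -5 + Q (o(Q) = Q - 5 = -5 + Q)
m(L) = -6*L*(2 + L) (m(L) = 3*((L + 2)*(L + (L + L*(-4)))) = 3*((2 + L)*(L + (L - 4*L))) = 3*((2 + L)*(L - 3*L)) = 3*((2 + L)*(-2*L)) = 3*(-2*L*(2 + L)) = -6*L*(2 + L))
o(N(5))*(29 + m(y(3))) = (-5 + 0)*(29 - 6*3*(2 + 3)) = -5*(29 - 6*3*5) = -5*(29 - 90) = -5*(-61) = 305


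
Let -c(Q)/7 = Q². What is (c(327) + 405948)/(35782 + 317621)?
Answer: -114185/117801 ≈ -0.96930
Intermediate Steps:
c(Q) = -7*Q²
(c(327) + 405948)/(35782 + 317621) = (-7*327² + 405948)/(35782 + 317621) = (-7*106929 + 405948)/353403 = (-748503 + 405948)*(1/353403) = -342555*1/353403 = -114185/117801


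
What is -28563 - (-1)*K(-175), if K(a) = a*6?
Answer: -29613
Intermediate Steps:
K(a) = 6*a
-28563 - (-1)*K(-175) = -28563 - (-1)*6*(-175) = -28563 - (-1)*(-1050) = -28563 - 1*1050 = -28563 - 1050 = -29613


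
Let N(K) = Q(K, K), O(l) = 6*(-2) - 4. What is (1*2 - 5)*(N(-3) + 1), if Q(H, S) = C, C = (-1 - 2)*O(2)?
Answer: -147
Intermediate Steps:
O(l) = -16 (O(l) = -12 - 4 = -16)
C = 48 (C = (-1 - 2)*(-16) = -3*(-16) = 48)
Q(H, S) = 48
N(K) = 48
(1*2 - 5)*(N(-3) + 1) = (1*2 - 5)*(48 + 1) = (2 - 5)*49 = -3*49 = -147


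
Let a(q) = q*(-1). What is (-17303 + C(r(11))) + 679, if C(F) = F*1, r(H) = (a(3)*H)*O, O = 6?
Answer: -16822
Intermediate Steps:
a(q) = -q
r(H) = -18*H (r(H) = ((-1*3)*H)*6 = -3*H*6 = -18*H)
C(F) = F
(-17303 + C(r(11))) + 679 = (-17303 - 18*11) + 679 = (-17303 - 198) + 679 = -17501 + 679 = -16822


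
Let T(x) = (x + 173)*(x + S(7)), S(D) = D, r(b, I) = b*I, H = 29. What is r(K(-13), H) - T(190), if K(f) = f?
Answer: -71888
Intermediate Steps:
r(b, I) = I*b
T(x) = (7 + x)*(173 + x) (T(x) = (x + 173)*(x + 7) = (173 + x)*(7 + x) = (7 + x)*(173 + x))
r(K(-13), H) - T(190) = 29*(-13) - (1211 + 190² + 180*190) = -377 - (1211 + 36100 + 34200) = -377 - 1*71511 = -377 - 71511 = -71888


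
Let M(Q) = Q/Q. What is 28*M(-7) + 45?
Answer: 73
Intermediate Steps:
M(Q) = 1
28*M(-7) + 45 = 28*1 + 45 = 28 + 45 = 73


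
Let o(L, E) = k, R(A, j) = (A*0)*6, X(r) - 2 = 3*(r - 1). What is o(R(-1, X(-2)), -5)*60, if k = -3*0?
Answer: 0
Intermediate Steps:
X(r) = -1 + 3*r (X(r) = 2 + 3*(r - 1) = 2 + 3*(-1 + r) = 2 + (-3 + 3*r) = -1 + 3*r)
k = 0
R(A, j) = 0 (R(A, j) = 0*6 = 0)
o(L, E) = 0
o(R(-1, X(-2)), -5)*60 = 0*60 = 0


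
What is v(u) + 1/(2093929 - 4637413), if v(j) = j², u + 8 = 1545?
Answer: 6008647753595/2543484 ≈ 2.3624e+6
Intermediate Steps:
u = 1537 (u = -8 + 1545 = 1537)
v(u) + 1/(2093929 - 4637413) = 1537² + 1/(2093929 - 4637413) = 2362369 + 1/(-2543484) = 2362369 - 1/2543484 = 6008647753595/2543484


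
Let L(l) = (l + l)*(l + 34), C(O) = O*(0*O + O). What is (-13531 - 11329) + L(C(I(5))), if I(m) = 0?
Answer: -24860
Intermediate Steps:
C(O) = O² (C(O) = O*(0 + O) = O*O = O²)
L(l) = 2*l*(34 + l) (L(l) = (2*l)*(34 + l) = 2*l*(34 + l))
(-13531 - 11329) + L(C(I(5))) = (-13531 - 11329) + 2*0²*(34 + 0²) = -24860 + 2*0*(34 + 0) = -24860 + 2*0*34 = -24860 + 0 = -24860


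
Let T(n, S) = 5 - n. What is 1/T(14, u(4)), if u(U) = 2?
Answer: -1/9 ≈ -0.11111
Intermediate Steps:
1/T(14, u(4)) = 1/(5 - 1*14) = 1/(5 - 14) = 1/(-9) = -1/9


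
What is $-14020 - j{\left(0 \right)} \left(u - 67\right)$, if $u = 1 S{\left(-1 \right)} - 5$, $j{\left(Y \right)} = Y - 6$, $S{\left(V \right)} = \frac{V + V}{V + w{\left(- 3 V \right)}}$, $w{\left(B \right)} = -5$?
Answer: $-14450$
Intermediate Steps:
$S{\left(V \right)} = \frac{2 V}{-5 + V}$ ($S{\left(V \right)} = \frac{V + V}{V - 5} = \frac{2 V}{-5 + V}$)
$j{\left(Y \right)} = -6 + Y$
$u = - \frac{14}{3}$ ($u = 1 \cdot 2 \left(-1\right) \frac{1}{-5 - 1} - 5 = 1 \cdot 2 \left(-1\right) \frac{1}{-6} - 5 = 1 \cdot 2 \left(-1\right) \left(- \frac{1}{6}\right) - 5 = 1 \cdot \frac{1}{3} - 5 = \frac{1}{3} - 5 = - \frac{14}{3} \approx -4.6667$)
$-14020 - j{\left(0 \right)} \left(u - 67\right) = -14020 - \left(-6 + 0\right) \left(- \frac{14}{3} - 67\right) = -14020 - \left(-6\right) \left(- \frac{215}{3}\right) = -14020 - 430 = -14450$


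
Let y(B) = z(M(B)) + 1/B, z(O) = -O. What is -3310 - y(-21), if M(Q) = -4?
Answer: -69593/21 ≈ -3314.0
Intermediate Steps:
y(B) = 4 + 1/B (y(B) = -1*(-4) + 1/B = 4 + 1/B)
-3310 - y(-21) = -3310 - (4 + 1/(-21)) = -3310 - (4 - 1/21) = -3310 - 1*83/21 = -3310 - 83/21 = -69593/21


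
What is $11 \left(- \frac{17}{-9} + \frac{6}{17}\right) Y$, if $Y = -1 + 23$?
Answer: $\frac{83006}{153} \approx 542.52$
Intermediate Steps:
$Y = 22$
$11 \left(- \frac{17}{-9} + \frac{6}{17}\right) Y = 11 \left(- \frac{17}{-9} + \frac{6}{17}\right) 22 = 11 \left(\left(-17\right) \left(- \frac{1}{9}\right) + 6 \cdot \frac{1}{17}\right) 22 = 11 \left(\frac{17}{9} + \frac{6}{17}\right) 22 = 11 \cdot \frac{343}{153} \cdot 22 = \frac{3773}{153} \cdot 22 = \frac{83006}{153}$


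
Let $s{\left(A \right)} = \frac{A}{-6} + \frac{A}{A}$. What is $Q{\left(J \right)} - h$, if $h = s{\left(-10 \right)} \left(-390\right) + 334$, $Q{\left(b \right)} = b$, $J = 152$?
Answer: $858$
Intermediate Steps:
$s{\left(A \right)} = 1 - \frac{A}{6}$ ($s{\left(A \right)} = A \left(- \frac{1}{6}\right) + 1 = - \frac{A}{6} + 1 = 1 - \frac{A}{6}$)
$h = -706$ ($h = \left(1 - - \frac{5}{3}\right) \left(-390\right) + 334 = \left(1 + \frac{5}{3}\right) \left(-390\right) + 334 = \frac{8}{3} \left(-390\right) + 334 = -1040 + 334 = -706$)
$Q{\left(J \right)} - h = 152 - -706 = 152 + 706 = 858$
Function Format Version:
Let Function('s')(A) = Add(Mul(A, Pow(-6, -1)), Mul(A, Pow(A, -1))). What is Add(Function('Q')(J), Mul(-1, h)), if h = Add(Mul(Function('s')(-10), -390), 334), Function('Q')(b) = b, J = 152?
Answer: 858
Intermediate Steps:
Function('s')(A) = Add(1, Mul(Rational(-1, 6), A)) (Function('s')(A) = Add(Mul(A, Rational(-1, 6)), 1) = Add(Mul(Rational(-1, 6), A), 1) = Add(1, Mul(Rational(-1, 6), A)))
h = -706 (h = Add(Mul(Add(1, Mul(Rational(-1, 6), -10)), -390), 334) = Add(Mul(Add(1, Rational(5, 3)), -390), 334) = Add(Mul(Rational(8, 3), -390), 334) = Add(-1040, 334) = -706)
Add(Function('Q')(J), Mul(-1, h)) = Add(152, Mul(-1, -706)) = Add(152, 706) = 858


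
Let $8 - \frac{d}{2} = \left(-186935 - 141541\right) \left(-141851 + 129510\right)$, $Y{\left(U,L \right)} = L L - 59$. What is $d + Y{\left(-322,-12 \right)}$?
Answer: $-8107444531$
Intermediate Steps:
$Y{\left(U,L \right)} = -59 + L^{2}$ ($Y{\left(U,L \right)} = L^{2} - 59 = -59 + L^{2}$)
$d = -8107444616$ ($d = 16 - 2 \left(-186935 - 141541\right) \left(-141851 + 129510\right) = 16 - 2 \left(\left(-328476\right) \left(-12341\right)\right) = 16 - 8107444632 = -8107444616$)
$d + Y{\left(-322,-12 \right)} = -8107444616 - \left(59 - \left(-12\right)^{2}\right) = -8107444616 + \left(-59 + 144\right) = -8107444616 + 85 = -8107444531$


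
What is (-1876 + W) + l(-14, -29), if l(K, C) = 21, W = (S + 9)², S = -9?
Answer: -1855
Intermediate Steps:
W = 0 (W = (-9 + 9)² = 0² = 0)
(-1876 + W) + l(-14, -29) = (-1876 + 0) + 21 = -1876 + 21 = -1855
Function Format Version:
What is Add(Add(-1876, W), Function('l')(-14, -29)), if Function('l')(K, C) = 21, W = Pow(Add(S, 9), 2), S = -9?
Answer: -1855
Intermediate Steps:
W = 0 (W = Pow(Add(-9, 9), 2) = Pow(0, 2) = 0)
Add(Add(-1876, W), Function('l')(-14, -29)) = Add(Add(-1876, 0), 21) = Add(-1876, 21) = -1855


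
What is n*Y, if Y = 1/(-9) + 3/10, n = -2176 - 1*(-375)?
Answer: -30617/90 ≈ -340.19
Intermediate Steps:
n = -1801 (n = -2176 + 375 = -1801)
Y = 17/90 (Y = 1*(-⅑) + 3*(⅒) = -⅑ + 3/10 = 17/90 ≈ 0.18889)
n*Y = -1801*17/90 = -30617/90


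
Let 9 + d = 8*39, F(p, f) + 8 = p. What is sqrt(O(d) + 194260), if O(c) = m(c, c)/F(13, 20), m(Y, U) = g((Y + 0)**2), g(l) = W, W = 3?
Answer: sqrt(4856515)/5 ≈ 440.75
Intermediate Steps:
g(l) = 3
F(p, f) = -8 + p
d = 303 (d = -9 + 8*39 = -9 + 312 = 303)
m(Y, U) = 3
O(c) = 3/5 (O(c) = 3/(-8 + 13) = 3/5)
sqrt(O(d) + 194260) = sqrt(3/5 + 194260) = sqrt(971303/5) = sqrt(4856515)/5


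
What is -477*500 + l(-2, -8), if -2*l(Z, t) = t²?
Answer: -238532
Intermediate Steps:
l(Z, t) = -t²/2
-477*500 + l(-2, -8) = -477*500 - ½*(-8)² = -238500 - ½*64 = -238500 - 32 = -238532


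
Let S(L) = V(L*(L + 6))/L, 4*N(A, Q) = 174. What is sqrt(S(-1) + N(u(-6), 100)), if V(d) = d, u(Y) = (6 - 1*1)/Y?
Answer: sqrt(194)/2 ≈ 6.9642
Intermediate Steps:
u(Y) = 5/Y (u(Y) = (6 - 1)/Y = 5/Y)
N(A, Q) = 87/2 (N(A, Q) = (1/4)*174 = 87/2)
S(L) = 6 + L (S(L) = (L*(L + 6))/L = (L*(6 + L))/L = 6 + L)
sqrt(S(-1) + N(u(-6), 100)) = sqrt((6 - 1) + 87/2) = sqrt(5 + 87/2) = sqrt(97/2) = sqrt(194)/2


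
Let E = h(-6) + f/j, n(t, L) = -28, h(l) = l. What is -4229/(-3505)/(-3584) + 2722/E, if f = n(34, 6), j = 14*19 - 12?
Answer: -542822956773/1218506240 ≈ -445.48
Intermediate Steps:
j = 254 (j = 266 - 12 = 254)
f = -28
E = -776/127 (E = -6 - 28/254 = -6 - 28*1/254 = -6 - 14/127 = -776/127 ≈ -6.1102)
-4229/(-3505)/(-3584) + 2722/E = -4229/(-3505)/(-3584) + 2722/(-776/127) = -4229*(-1/3505)*(-1/3584) + 2722*(-127/776) = (4229/3505)*(-1/3584) - 172847/388 = -4229/12561920 - 172847/388 = -542822956773/1218506240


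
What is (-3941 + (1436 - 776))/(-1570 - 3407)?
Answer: 3281/4977 ≈ 0.65923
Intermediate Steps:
(-3941 + (1436 - 776))/(-1570 - 3407) = (-3941 + 660)/(-4977) = -3281*(-1/4977) = 3281/4977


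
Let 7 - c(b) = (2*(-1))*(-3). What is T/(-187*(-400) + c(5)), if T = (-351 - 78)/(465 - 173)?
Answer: -429/21841892 ≈ -1.9641e-5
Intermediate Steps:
c(b) = 1 (c(b) = 7 - 2*(-1)*(-3) = 7 - (-2)*(-3) = 7 - 1*6 = 7 - 6 = 1)
T = -429/292 ≈ -1.4692
T/(-187*(-400) + c(5)) = -429/(292*(-187*(-400) + 1)) = -429/(292*(74800 + 1)) = -429/292/74801 = -429/292*1/74801 = -429/21841892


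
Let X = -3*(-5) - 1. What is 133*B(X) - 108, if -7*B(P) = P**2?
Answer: -3832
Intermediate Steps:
X = 14 (X = 15 - 1 = 14)
B(P) = -P**2/7
133*B(X) - 108 = 133*(-1/7*14**2) - 108 = 133*(-1/7*196) - 108 = 133*(-28) - 108 = -3724 - 108 = -3832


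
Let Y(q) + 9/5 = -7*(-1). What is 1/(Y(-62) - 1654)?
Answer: -5/8244 ≈ -0.00060650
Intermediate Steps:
Y(q) = 26/5 (Y(q) = -9/5 - 7*(-1) = -9/5 + 7 = 26/5)
1/(Y(-62) - 1654) = 1/(26/5 - 1654) = 1/(-8244/5) = -5/8244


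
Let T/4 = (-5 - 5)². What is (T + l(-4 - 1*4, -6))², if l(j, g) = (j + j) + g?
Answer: 142884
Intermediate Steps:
l(j, g) = g + 2*j (l(j, g) = 2*j + g = g + 2*j)
T = 400 (T = 4*(-5 - 5)² = 4*(-10)² = 4*100 = 400)
(T + l(-4 - 1*4, -6))² = (400 + (-6 + 2*(-4 - 1*4)))² = (400 + (-6 + 2*(-4 - 4)))² = (400 + (-6 + 2*(-8)))² = (400 + (-6 - 16))² = (400 - 22)² = 378² = 142884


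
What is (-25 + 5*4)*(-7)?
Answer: 35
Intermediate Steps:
(-25 + 5*4)*(-7) = (-25 + 20)*(-7) = -5*(-7) = 35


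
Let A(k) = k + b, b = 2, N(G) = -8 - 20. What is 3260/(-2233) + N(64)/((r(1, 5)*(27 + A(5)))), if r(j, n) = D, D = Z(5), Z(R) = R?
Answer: -308362/189805 ≈ -1.6246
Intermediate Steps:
N(G) = -28
D = 5
r(j, n) = 5
A(k) = 2 + k (A(k) = k + 2 = 2 + k)
3260/(-2233) + N(64)/((r(1, 5)*(27 + A(5)))) = 3260/(-2233) - 28*1/(5*(27 + (2 + 5))) = 3260*(-1/2233) - 28*1/(5*(27 + 7)) = -3260/2233 - 28/(5*34) = -3260/2233 - 28/170 = -3260/2233 - 28*1/170 = -3260/2233 - 14/85 = -308362/189805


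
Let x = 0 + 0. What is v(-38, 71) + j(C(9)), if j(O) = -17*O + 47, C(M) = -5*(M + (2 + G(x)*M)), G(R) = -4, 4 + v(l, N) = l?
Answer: -2120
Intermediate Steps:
v(l, N) = -4 + l
x = 0
C(M) = -10 + 15*M (C(M) = -5*(M + (2 - 4*M)) = -5*(2 - 3*M) = -10 + 15*M)
j(O) = 47 - 17*O
v(-38, 71) + j(C(9)) = (-4 - 38) + (47 - 17*(-10 + 15*9)) = -42 + (47 - 17*(-10 + 135)) = -42 + (47 - 17*125) = -42 + (47 - 2125) = -42 - 2078 = -2120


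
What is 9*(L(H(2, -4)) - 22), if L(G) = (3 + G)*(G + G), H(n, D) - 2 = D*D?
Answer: 6606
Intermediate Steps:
H(n, D) = 2 + D² (H(n, D) = 2 + D*D = 2 + D²)
L(G) = 2*G*(3 + G) (L(G) = (3 + G)*(2*G) = 2*G*(3 + G))
9*(L(H(2, -4)) - 22) = 9*(2*(2 + (-4)²)*(3 + (2 + (-4)²)) - 22) = 9*(2*(2 + 16)*(3 + (2 + 16)) - 22) = 9*(2*18*(3 + 18) - 22) = 9*(2*18*21 - 22) = 9*(756 - 22) = 9*734 = 6606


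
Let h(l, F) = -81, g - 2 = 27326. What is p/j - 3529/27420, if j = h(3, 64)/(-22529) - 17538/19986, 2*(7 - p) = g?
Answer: 7025475757472959/449567735880 ≈ 15627.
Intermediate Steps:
g = 27328 (g = 2 + 27326 = 27328)
p = -13657 (p = 7 - ½*27328 = 7 - 13664 = -13657)
j = -65582456/75044099 (j = -81/(-22529) - 17538/19986 = -81*(-1/22529) - 17538*1/19986 = 81/22529 - 2923/3331 = -65582456/75044099 ≈ -0.87392)
p/j - 3529/27420 = -13657/(-65582456/75044099) - 3529/27420 = -13657*(-75044099/65582456) - 3529*1/27420 = 1024877260043/65582456 - 3529/27420 = 7025475757472959/449567735880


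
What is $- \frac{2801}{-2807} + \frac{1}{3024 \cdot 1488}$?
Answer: $\frac{1800528017}{1804384512} \approx 0.99786$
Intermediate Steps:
$- \frac{2801}{-2807} + \frac{1}{3024 \cdot 1488} = \left(-2801\right) \left(- \frac{1}{2807}\right) + \frac{1}{3024} \cdot \frac{1}{1488} = \frac{2801}{2807} + \frac{1}{4499712} = \frac{1800528017}{1804384512}$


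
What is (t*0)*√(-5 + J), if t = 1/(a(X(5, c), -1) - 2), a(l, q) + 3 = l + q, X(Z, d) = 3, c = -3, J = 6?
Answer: 0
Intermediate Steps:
a(l, q) = -3 + l + q (a(l, q) = -3 + (l + q) = -3 + l + q)
t = -⅓ (t = 1/((-3 + 3 - 1) - 2) = 1/(-1 - 2) = 1/(-3) = -⅓ ≈ -0.33333)
(t*0)*√(-5 + J) = (-⅓*0)*√(-5 + 6) = 0*√1 = 0*1 = 0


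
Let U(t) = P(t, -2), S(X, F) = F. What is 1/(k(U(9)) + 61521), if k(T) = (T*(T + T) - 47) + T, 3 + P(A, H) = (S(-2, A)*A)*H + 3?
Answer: 1/113800 ≈ 8.7873e-6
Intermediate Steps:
P(A, H) = H*A² (P(A, H) = -3 + ((A*A)*H + 3) = -3 + (A²*H + 3) = -3 + (H*A² + 3) = -3 + (3 + H*A²) = H*A²)
U(t) = -2*t²
k(T) = -47 + T + 2*T² (k(T) = (T*(2*T) - 47) + T = (2*T² - 47) + T = (-47 + 2*T²) + T = -47 + T + 2*T²)
1/(k(U(9)) + 61521) = 1/((-47 - 2*9² + 2*(-2*9²)²) + 61521) = 1/((-47 - 2*81 + 2*(-2*81)²) + 61521) = 1/((-47 - 162 + 2*(-162)²) + 61521) = 1/((-47 - 162 + 2*26244) + 61521) = 1/((-47 - 162 + 52488) + 61521) = 1/(52279 + 61521) = 1/113800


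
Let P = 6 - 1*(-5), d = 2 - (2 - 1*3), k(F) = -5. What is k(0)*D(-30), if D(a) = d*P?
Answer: -165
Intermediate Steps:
d = 3 (d = 2 - (2 - 3) = 2 - 1*(-1) = 2 + 1 = 3)
P = 11 (P = 6 + 5 = 11)
D(a) = 33 (D(a) = 3*11 = 33)
k(0)*D(-30) = -5*33 = -165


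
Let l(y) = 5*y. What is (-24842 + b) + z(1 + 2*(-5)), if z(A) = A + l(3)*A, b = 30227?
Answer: 5241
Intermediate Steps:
z(A) = 16*A (z(A) = A + (5*3)*A = A + 15*A = 16*A)
(-24842 + b) + z(1 + 2*(-5)) = (-24842 + 30227) + 16*(1 + 2*(-5)) = 5385 + 16*(1 - 10) = 5385 + 16*(-9) = 5385 - 144 = 5241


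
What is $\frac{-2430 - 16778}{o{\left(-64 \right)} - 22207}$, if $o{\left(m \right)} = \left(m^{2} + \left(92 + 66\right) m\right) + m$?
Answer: $\frac{2744}{4041} \approx 0.67904$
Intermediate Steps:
$o{\left(m \right)} = m^{2} + 159 m$ ($o{\left(m \right)} = \left(m^{2} + 158 m\right) + m = m^{2} + 159 m$)
$\frac{-2430 - 16778}{o{\left(-64 \right)} - 22207} = \frac{-2430 - 16778}{- 64 \left(159 - 64\right) - 22207} = - \frac{19208}{\left(-64\right) 95 - 22207} = - \frac{19208}{-6080 - 22207} = - \frac{19208}{-28287} = \left(-19208\right) \left(- \frac{1}{28287}\right) = \frac{2744}{4041}$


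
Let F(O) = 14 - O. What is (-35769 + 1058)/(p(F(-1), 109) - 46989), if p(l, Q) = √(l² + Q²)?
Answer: 1631035179/2207954015 + 34711*√12106/2207954015 ≈ 0.74044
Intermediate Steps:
p(l, Q) = √(Q² + l²)
(-35769 + 1058)/(p(F(-1), 109) - 46989) = (-35769 + 1058)/(√(109² + (14 - 1*(-1))²) - 46989) = -34711/(√(11881 + (14 + 1)²) - 46989) = -34711/(√(11881 + 15²) - 46989) = -34711/(√(11881 + 225) - 46989) = -34711/(√12106 - 46989) = -34711/(-46989 + √12106)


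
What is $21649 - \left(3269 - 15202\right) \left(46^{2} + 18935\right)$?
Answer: $251223232$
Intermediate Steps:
$21649 - \left(3269 - 15202\right) \left(46^{2} + 18935\right) = 21649 - - 11933 \left(2116 + 18935\right) = 21649 - \left(-11933\right) 21051 = 21649 - -251201583 = 21649 + 251201583 = 251223232$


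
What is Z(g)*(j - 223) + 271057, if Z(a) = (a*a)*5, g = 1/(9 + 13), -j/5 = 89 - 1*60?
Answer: 32797437/121 ≈ 2.7105e+5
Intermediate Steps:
j = -145 (j = -5*(89 - 1*60) = -5*(89 - 60) = -5*29 = -145)
g = 1/22 ≈ 0.045455
Z(a) = 5*a² (Z(a) = a²*5 = 5*a²)
Z(g)*(j - 223) + 271057 = (5*(1/22)²)*(-145 - 223) + 271057 = (5*(1/484))*(-368) + 271057 = (5/484)*(-368) + 271057 = -460/121 + 271057 = 32797437/121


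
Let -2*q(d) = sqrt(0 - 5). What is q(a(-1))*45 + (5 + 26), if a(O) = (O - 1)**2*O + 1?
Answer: 31 - 45*I*sqrt(5)/2 ≈ 31.0 - 50.312*I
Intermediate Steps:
a(O) = 1 + O*(-1 + O)**2 (a(O) = (-1 + O)**2*O + 1 = O*(-1 + O)**2 + 1 = 1 + O*(-1 + O)**2)
q(d) = -I*sqrt(5)/2 (q(d) = -sqrt(0 - 5)/2 = -I*sqrt(5)/2)
q(a(-1))*45 + (5 + 26) = -I*sqrt(5)/2*45 + (5 + 26) = -45*I*sqrt(5)/2 + 31 = 31 - 45*I*sqrt(5)/2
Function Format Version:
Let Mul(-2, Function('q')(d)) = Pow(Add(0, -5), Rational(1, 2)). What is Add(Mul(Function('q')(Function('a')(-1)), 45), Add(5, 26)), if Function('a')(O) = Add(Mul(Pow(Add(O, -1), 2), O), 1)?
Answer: Add(31, Mul(Rational(-45, 2), I, Pow(5, Rational(1, 2)))) ≈ Add(31.000, Mul(-50.312, I))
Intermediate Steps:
Function('a')(O) = Add(1, Mul(O, Pow(Add(-1, O), 2))) (Function('a')(O) = Add(Mul(Pow(Add(-1, O), 2), O), 1) = Add(Mul(O, Pow(Add(-1, O), 2)), 1) = Add(1, Mul(O, Pow(Add(-1, O), 2))))
Function('q')(d) = Mul(Rational(-1, 2), I, Pow(5, Rational(1, 2))) (Function('q')(d) = Mul(Rational(-1, 2), Pow(Add(0, -5), Rational(1, 2))) = Mul(Rational(-1, 2), Pow(-5, Rational(1, 2))) = Mul(Rational(-1, 2), Mul(I, Pow(5, Rational(1, 2)))) = Mul(Rational(-1, 2), I, Pow(5, Rational(1, 2))))
Add(Mul(Function('q')(Function('a')(-1)), 45), Add(5, 26)) = Add(Mul(Mul(Rational(-1, 2), I, Pow(5, Rational(1, 2))), 45), Add(5, 26)) = Add(Mul(Rational(-45, 2), I, Pow(5, Rational(1, 2))), 31) = Add(31, Mul(Rational(-45, 2), I, Pow(5, Rational(1, 2))))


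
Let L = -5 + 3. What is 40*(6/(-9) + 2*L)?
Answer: -560/3 ≈ -186.67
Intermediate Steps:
L = -2
40*(6/(-9) + 2*L) = 40*(6/(-9) + 2*(-2)) = 40*(6*(-⅑) - 4) = 40*(-⅔ - 4) = 40*(-14/3) = -560/3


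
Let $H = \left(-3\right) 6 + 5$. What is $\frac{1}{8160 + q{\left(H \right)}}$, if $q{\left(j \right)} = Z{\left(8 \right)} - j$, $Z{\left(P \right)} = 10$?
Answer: $\frac{1}{8183} \approx 0.0001222$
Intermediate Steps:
$H = -13$ ($H = -18 + 5 = -13$)
$q{\left(j \right)} = 10 - j$
$\frac{1}{8160 + q{\left(H \right)}} = \frac{1}{8160 + \left(10 - -13\right)} = \frac{1}{8160 + \left(10 + 13\right)} = \frac{1}{8160 + 23} = \frac{1}{8183}$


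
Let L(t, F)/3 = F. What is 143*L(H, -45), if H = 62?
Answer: -19305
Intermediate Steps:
L(t, F) = 3*F
143*L(H, -45) = 143*(3*(-45)) = 143*(-135) = -19305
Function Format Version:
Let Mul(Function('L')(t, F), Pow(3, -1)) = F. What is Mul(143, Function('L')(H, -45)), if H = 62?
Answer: -19305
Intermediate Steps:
Function('L')(t, F) = Mul(3, F)
Mul(143, Function('L')(H, -45)) = Mul(143, Mul(3, -45)) = Mul(143, -135) = -19305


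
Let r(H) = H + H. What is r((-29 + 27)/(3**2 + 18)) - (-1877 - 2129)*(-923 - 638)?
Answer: -168840886/27 ≈ -6.2534e+6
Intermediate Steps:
r(H) = 2*H
r((-29 + 27)/(3**2 + 18)) - (-1877 - 2129)*(-923 - 638) = 2*((-29 + 27)/(3**2 + 18)) - (-1877 - 2129)*(-923 - 638) = 2*(-2/(9 + 18)) - (-4006)*(-1561) = 2*(-2/27) - 1*6253366 = 2*(-2*1/27) - 6253366 = 2*(-2/27) - 6253366 = -4/27 - 6253366 = -168840886/27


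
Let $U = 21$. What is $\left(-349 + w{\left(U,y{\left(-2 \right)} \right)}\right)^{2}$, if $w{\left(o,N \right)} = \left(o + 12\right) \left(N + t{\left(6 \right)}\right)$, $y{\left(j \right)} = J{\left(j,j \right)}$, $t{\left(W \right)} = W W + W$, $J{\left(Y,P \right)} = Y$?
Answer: $942841$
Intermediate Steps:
$t{\left(W \right)} = W + W^{2}$ ($t{\left(W \right)} = W^{2} + W = W + W^{2}$)
$y{\left(j \right)} = j$
$w{\left(o,N \right)} = \left(12 + o\right) \left(42 + N\right)$ ($w{\left(o,N \right)} = \left(o + 12\right) \left(N + 6 \left(1 + 6\right)\right) = \left(12 + o\right) \left(N + 6 \cdot 7\right) = \left(12 + o\right) \left(N + 42\right) = \left(12 + o\right) \left(42 + N\right)$)
$\left(-349 + w{\left(U,y{\left(-2 \right)} \right)}\right)^{2} = \left(-349 + \left(504 + 12 \left(-2\right) + 42 \cdot 21 - 42\right)\right)^{2} = \left(-349 + \left(504 - 24 + 882 - 42\right)\right)^{2} = \left(-349 + 1320\right)^{2} = 971^{2} = 942841$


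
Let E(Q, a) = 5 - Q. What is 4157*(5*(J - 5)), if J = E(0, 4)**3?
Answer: 2494200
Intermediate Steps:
J = 125 (J = (5 - 1*0)**3 = (5 + 0)**3 = 5**3 = 125)
4157*(5*(J - 5)) = 4157*(5*(125 - 5)) = 4157*(5*120) = 4157*600 = 2494200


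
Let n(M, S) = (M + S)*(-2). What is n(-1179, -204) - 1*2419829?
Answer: -2417063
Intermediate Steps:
n(M, S) = -2*M - 2*S
n(-1179, -204) - 1*2419829 = (-2*(-1179) - 2*(-204)) - 1*2419829 = (2358 + 408) - 2419829 = 2766 - 2419829 = -2417063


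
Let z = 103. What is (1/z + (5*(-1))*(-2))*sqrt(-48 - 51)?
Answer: 3093*I*sqrt(11)/103 ≈ 99.595*I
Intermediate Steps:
(1/z + (5*(-1))*(-2))*sqrt(-48 - 51) = (1/103 + (5*(-1))*(-2))*sqrt(-48 - 51) = (1/103 - 5*(-2))*sqrt(-99) = (1/103 + 10)*(3*I*sqrt(11)) = 1031*(3*I*sqrt(11))/103 = 3093*I*sqrt(11)/103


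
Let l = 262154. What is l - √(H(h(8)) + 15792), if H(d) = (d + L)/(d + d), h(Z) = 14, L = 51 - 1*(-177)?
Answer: 262154 - √3096926/14 ≈ 2.6203e+5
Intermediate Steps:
L = 228 (L = 51 + 177 = 228)
H(d) = (228 + d)/(2*d) (H(d) = (d + 228)/(d + d) = (228 + d)/((2*d)) = (228 + d)*(1/(2*d)) = (228 + d)/(2*d))
l - √(H(h(8)) + 15792) = 262154 - √((½)*(228 + 14)/14 + 15792) = 262154 - √((½)*(1/14)*242 + 15792) = 262154 - √(121/14 + 15792) = 262154 - √(221209/14) = 262154 - √3096926/14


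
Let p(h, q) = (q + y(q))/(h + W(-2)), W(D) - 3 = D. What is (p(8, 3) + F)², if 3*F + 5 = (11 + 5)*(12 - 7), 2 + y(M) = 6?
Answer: 53824/81 ≈ 664.49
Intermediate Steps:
W(D) = 3 + D
y(M) = 4 (y(M) = -2 + 6 = 4)
p(h, q) = (4 + q)/(1 + h) (p(h, q) = (q + 4)/(h + (3 - 2)) = (4 + q)/(h + 1) = (4 + q)/(1 + h))
F = 25 (F = -5/3 + ((11 + 5)*(12 - 7))/3 = -5/3 + (16*5)/3 = -5/3 + (⅓)*80 = -5/3 + 80/3 = 25)
(p(8, 3) + F)² = ((4 + 3)/(1 + 8) + 25)² = (7/9 + 25)² = (232/9)² = 53824/81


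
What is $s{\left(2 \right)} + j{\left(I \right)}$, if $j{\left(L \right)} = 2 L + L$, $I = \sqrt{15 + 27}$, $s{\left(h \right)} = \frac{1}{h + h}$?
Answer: $\frac{1}{4} + 3 \sqrt{42} \approx 19.692$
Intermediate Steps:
$s{\left(h \right)} = \frac{1}{2 h}$
$I = \sqrt{42} \approx 6.4807$
$j{\left(L \right)} = 3 L$
$s{\left(2 \right)} + j{\left(I \right)} = \frac{1}{2 \cdot 2} + 3 \sqrt{42} = \frac{1}{2} \cdot \frac{1}{2} + 3 \sqrt{42} = \frac{1}{4} + 3 \sqrt{42}$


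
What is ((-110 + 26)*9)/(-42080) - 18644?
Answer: -196134691/10520 ≈ -18644.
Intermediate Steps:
((-110 + 26)*9)/(-42080) - 18644 = -84*9*(-1/42080) - 18644 = -756*(-1/42080) - 18644 = 189/10520 - 18644 = -196134691/10520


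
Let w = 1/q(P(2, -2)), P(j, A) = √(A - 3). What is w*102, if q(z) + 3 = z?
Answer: -153/7 - 51*I*√5/7 ≈ -21.857 - 16.291*I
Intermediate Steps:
P(j, A) = √(-3 + A)
q(z) = -3 + z
w = 1/(-3 + I*√5) (w = 1/(-3 + √(-3 - 2)) = 1/(-3 + √(-5)) = 1/(-3 + I*√5) ≈ -0.21429 - 0.15972*I)
w*102 = (-3/14 - I*√5/14)*102 = -153/7 - 51*I*√5/7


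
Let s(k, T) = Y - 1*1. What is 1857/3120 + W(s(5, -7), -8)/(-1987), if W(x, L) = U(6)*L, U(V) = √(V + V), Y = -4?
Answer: 619/1040 + 16*√3/1987 ≈ 0.60914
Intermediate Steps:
U(V) = √2*√V (U(V) = √(2*V) = √2*√V)
s(k, T) = -5 (s(k, T) = -4 - 1*1 = -4 - 1 = -5)
W(x, L) = 2*L*√3 (W(x, L) = (√2*√6)*L = (2*√3)*L = 2*L*√3)
1857/3120 + W(s(5, -7), -8)/(-1987) = 1857/3120 + (2*(-8)*√3)/(-1987) = 1857*(1/3120) - 16*√3*(-1/1987) = 619/1040 + 16*√3/1987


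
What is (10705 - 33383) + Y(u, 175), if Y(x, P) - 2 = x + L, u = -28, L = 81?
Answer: -22623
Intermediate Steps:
Y(x, P) = 83 + x (Y(x, P) = 2 + (x + 81) = 2 + (81 + x) = 83 + x)
(10705 - 33383) + Y(u, 175) = (10705 - 33383) + (83 - 28) = -22678 + 55 = -22623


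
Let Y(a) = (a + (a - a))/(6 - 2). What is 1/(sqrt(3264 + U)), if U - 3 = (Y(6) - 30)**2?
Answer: 2*sqrt(37)/777 ≈ 0.015657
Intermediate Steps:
Y(a) = a/4 (Y(a) = (a + 0)/4 = a*(1/4) = a/4)
U = 3261/4 (U = 3 + ((1/4)*6 - 30)**2 = 3 + (3/2 - 30)**2 = 3 + (-57/2)**2 = 3 + 3249/4 = 3261/4 ≈ 815.25)
1/(sqrt(3264 + U)) = 1/(sqrt(3264 + 3261/4)) = 1/(sqrt(16317/4)) = 1/(21*sqrt(37)/2) = 2*sqrt(37)/777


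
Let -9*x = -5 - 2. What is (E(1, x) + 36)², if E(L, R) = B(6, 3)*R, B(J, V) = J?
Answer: 14884/9 ≈ 1653.8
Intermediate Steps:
x = 7/9 (x = -(-5 - 2)/9 = -⅑*(-7) = 7/9 ≈ 0.77778)
E(L, R) = 6*R
(E(1, x) + 36)² = (6*(7/9) + 36)² = (14/3 + 36)² = (122/3)² = 14884/9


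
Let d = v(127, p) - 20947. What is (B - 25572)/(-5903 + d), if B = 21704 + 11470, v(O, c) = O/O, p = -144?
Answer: -7602/26849 ≈ -0.28314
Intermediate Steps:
v(O, c) = 1
B = 33174
d = -20946 (d = 1 - 20947 = -20946)
(B - 25572)/(-5903 + d) = (33174 - 25572)/(-5903 - 20946) = 7602/(-26849) = 7602*(-1/26849) = -7602/26849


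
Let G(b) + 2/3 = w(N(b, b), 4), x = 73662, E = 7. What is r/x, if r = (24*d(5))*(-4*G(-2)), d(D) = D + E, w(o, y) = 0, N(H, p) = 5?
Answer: 128/12277 ≈ 0.010426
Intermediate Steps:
G(b) = -2/3 (G(b) = -2/3 + 0 = -2/3)
d(D) = 7 + D (d(D) = D + 7 = 7 + D)
r = 768 (r = (24*(7 + 5))*(-4*(-2/3)) = (24*12)*(8/3) = 288*(8/3) = 768)
r/x = 768/73662 = 768*(1/73662) = 128/12277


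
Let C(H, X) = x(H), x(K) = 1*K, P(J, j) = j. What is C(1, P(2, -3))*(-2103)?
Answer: -2103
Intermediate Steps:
x(K) = K
C(H, X) = H
C(1, P(2, -3))*(-2103) = 1*(-2103) = -2103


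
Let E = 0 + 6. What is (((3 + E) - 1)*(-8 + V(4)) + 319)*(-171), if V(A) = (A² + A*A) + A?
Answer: -92853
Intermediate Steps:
V(A) = A + 2*A² (V(A) = (A² + A²) + A = 2*A² + A = A + 2*A²)
E = 6
(((3 + E) - 1)*(-8 + V(4)) + 319)*(-171) = (((3 + 6) - 1)*(-8 + 4*(1 + 2*4)) + 319)*(-171) = ((9 - 1)*(-8 + 4*(1 + 8)) + 319)*(-171) = (8*(-8 + 4*9) + 319)*(-171) = (8*(-8 + 36) + 319)*(-171) = (8*28 + 319)*(-171) = (224 + 319)*(-171) = 543*(-171) = -92853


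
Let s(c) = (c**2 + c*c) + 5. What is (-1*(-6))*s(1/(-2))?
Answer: 33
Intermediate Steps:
s(c) = 5 + 2*c**2 (s(c) = (c**2 + c**2) + 5 = 2*c**2 + 5 = 5 + 2*c**2)
(-1*(-6))*s(1/(-2)) = (-1*(-6))*(5 + 2*(1/(-2))**2) = 6*(5 + 2*(-1/2)**2) = 6*(5 + 2*(1/4)) = 6*(5 + 1/2) = 6*(11/2) = 33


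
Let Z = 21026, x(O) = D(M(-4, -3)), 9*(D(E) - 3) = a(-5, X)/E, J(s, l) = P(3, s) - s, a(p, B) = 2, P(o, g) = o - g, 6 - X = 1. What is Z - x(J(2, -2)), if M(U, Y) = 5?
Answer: 946033/45 ≈ 21023.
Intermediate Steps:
X = 5 (X = 6 - 1*1 = 6 - 1 = 5)
J(s, l) = 3 - 2*s (J(s, l) = (3 - s) - s = 3 - 2*s)
D(E) = 3 + 2/(9*E) (D(E) = 3 + (2/E)/9 = 3 + 2/(9*E))
x(O) = 137/45 (x(O) = 3 + (2/9)/5 = 3 + (2/9)*(⅕) = 3 + 2/45 = 137/45)
Z - x(J(2, -2)) = 21026 - 1*137/45 = 21026 - 137/45 = 946033/45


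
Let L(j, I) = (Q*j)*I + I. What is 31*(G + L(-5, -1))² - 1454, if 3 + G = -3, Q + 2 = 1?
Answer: 3010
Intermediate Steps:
Q = -1 (Q = -2 + 1 = -1)
L(j, I) = I - I*j (L(j, I) = (-j)*I + I = -I*j + I = I - I*j)
G = -6 (G = -3 - 3 = -6)
31*(G + L(-5, -1))² - 1454 = 31*(-6 - (1 - 1*(-5)))² - 1454 = 31*(-6 - (1 + 5))² - 1454 = 31*(-6 - 1*6)² - 1454 = 31*(-6 - 6)² - 1454 = 31*(-12)² - 1454 = 31*144 - 1454 = 4464 - 1454 = 3010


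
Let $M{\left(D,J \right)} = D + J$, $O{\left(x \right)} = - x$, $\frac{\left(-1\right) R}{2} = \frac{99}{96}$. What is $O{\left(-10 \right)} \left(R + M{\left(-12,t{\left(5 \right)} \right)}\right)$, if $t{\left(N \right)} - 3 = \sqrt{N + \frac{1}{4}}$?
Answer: $- \frac{885}{8} + 5 \sqrt{21} \approx -87.712$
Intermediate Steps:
$R = - \frac{33}{16}$ ($R = - 2 \cdot \frac{99}{96} = - 2 \cdot 99 \cdot \frac{1}{96} = \left(-2\right) \frac{33}{32} = - \frac{33}{16} \approx -2.0625$)
$t{\left(N \right)} = 3 + \sqrt{\frac{1}{4} + N}$ ($t{\left(N \right)} = 3 + \sqrt{N + \frac{1}{4}} = 3 + \sqrt{\frac{1}{4} + N}$)
$O{\left(-10 \right)} \left(R + M{\left(-12,t{\left(5 \right)} \right)}\right) = \left(-1\right) \left(-10\right) \left(- \frac{33}{16} - \left(9 - \frac{\sqrt{1 + 4 \cdot 5}}{2}\right)\right) = 10 \left(- \frac{33}{16} - \left(9 - \frac{\sqrt{1 + 20}}{2}\right)\right) = 10 \left(- \frac{33}{16} - \left(9 - \frac{\sqrt{21}}{2}\right)\right) = 10 \left(- \frac{177}{16} + \frac{\sqrt{21}}{2}\right) = - \frac{885}{8} + 5 \sqrt{21}$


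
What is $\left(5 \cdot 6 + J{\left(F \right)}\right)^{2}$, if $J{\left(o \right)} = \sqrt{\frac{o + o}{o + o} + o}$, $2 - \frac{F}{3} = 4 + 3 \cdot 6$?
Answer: $\left(30 + i \sqrt{59}\right)^{2} \approx 841.0 + 460.87 i$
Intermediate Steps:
$F = -60$ ($F = 6 - 3 \left(4 + 3 \cdot 6\right) = 6 - 3 \left(4 + 18\right) = 6 - 66 = -60$)
$J{\left(o \right)} = \sqrt{1 + o}$ ($J{\left(o \right)} = \sqrt{\frac{2 o}{2 o} + o} = \sqrt{2 o \frac{1}{2 o} + o} = \sqrt{1 + o}$)
$\left(5 \cdot 6 + J{\left(F \right)}\right)^{2} = \left(5 \cdot 6 + \sqrt{1 - 60}\right)^{2} = \left(30 + \sqrt{-59}\right)^{2} = \left(30 + i \sqrt{59}\right)^{2}$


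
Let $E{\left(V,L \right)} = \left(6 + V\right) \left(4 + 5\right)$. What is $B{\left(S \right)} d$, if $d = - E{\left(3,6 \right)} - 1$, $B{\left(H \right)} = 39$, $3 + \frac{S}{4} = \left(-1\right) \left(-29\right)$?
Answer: $-3198$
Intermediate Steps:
$S = 104$ ($S = -12 + 4 \left(\left(-1\right) \left(-29\right)\right) = -12 + 4 \cdot 29 = -12 + 116 = 104$)
$E{\left(V,L \right)} = 54 + 9 V$ ($E{\left(V,L \right)} = \left(6 + V\right) 9 = 54 + 9 V$)
$d = -82$ ($d = - (54 + 9 \cdot 3) - 1 = - (54 + 27) - 1 = \left(-1\right) 81 - 1 = -81 - 1 = -82$)
$B{\left(S \right)} d = 39 \left(-82\right) = -3198$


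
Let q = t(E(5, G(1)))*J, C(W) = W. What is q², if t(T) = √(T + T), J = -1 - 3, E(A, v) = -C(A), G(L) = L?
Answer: -160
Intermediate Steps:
E(A, v) = -A
J = -4
t(T) = √2*√T (t(T) = √(2*T) = √2*√T)
q = -4*I*√10 (q = (√2*√(-1*5))*(-4) = (√2*√(-5))*(-4) = (√2*(I*√5))*(-4) = (I*√10)*(-4) = -4*I*√10 ≈ -12.649*I)
q² = (-4*I*√10)² = -160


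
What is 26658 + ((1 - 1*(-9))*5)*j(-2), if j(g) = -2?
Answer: 26558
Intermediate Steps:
26658 + ((1 - 1*(-9))*5)*j(-2) = 26658 + ((1 - 1*(-9))*5)*(-2) = 26658 + ((1 + 9)*5)*(-2) = 26658 + (10*5)*(-2) = 26658 + 50*(-2) = 26658 - 100 = 26558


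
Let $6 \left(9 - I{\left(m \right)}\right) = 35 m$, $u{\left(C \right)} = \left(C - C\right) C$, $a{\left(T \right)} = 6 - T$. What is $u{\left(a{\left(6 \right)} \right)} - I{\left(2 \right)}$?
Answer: $\frac{8}{3} \approx 2.6667$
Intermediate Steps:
$u{\left(C \right)} = 0$ ($u{\left(C \right)} = 0 C = 0$)
$I{\left(m \right)} = 9 - \frac{35 m}{6}$
$u{\left(a{\left(6 \right)} \right)} - I{\left(2 \right)} = 0 - \left(9 - \frac{35}{3}\right) = 0 - - \frac{8}{3} = 0 + \frac{8}{3} = \frac{8}{3}$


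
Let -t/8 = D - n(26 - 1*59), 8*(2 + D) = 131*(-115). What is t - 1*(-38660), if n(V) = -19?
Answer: 53589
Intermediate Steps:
D = -15081/8 (D = -2 + (131*(-115))/8 = -2 + (1/8)*(-15065) = -2 - 15065/8 = -15081/8 ≈ -1885.1)
t = 14929 (t = -8*(-15081/8 - 1*(-19)) = -8*(-15081/8 + 19) = -8*(-14929/8) = 14929)
t - 1*(-38660) = 14929 - 1*(-38660) = 14929 + 38660 = 53589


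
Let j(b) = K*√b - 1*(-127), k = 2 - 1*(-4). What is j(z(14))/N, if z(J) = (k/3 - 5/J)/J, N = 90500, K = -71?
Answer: 127/90500 - 71*√23/1267000 ≈ 0.0011346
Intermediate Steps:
k = 6 (k = 2 + 4 = 6)
z(J) = (2 - 5/J)/J (z(J) = (6/3 - 5/J)/J = (6*(⅓) - 5/J)/J = (2 - 5/J)/J)
j(b) = 127 - 71*√b (j(b) = -71*√b - 1*(-127) = -71*√b + 127 = 127 - 71*√b)
j(z(14))/N = (127 - 71*√(-5 + 2*14)/14)/90500 = (127 - 71*√(-5 + 28)/14)*(1/90500) = (127 - 71*√23/14)*(1/90500) = 127/90500 - 71*√23/1267000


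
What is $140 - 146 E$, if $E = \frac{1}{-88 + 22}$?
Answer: $\frac{4693}{33} \approx 142.21$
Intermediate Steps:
$E = - \frac{1}{66}$ ($E = \frac{1}{-66} = - \frac{1}{66} \approx -0.015152$)
$140 - 146 E = 140 - - \frac{73}{33} = 140 + \frac{73}{33} = \frac{4693}{33}$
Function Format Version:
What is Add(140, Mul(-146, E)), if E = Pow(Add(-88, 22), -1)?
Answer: Rational(4693, 33) ≈ 142.21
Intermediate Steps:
E = Rational(-1, 66) (E = Pow(-66, -1) = Rational(-1, 66) ≈ -0.015152)
Add(140, Mul(-146, E)) = Add(140, Mul(-146, Rational(-1, 66))) = Add(140, Rational(73, 33)) = Rational(4693, 33)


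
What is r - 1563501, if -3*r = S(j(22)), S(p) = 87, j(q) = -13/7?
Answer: -1563530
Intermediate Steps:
j(q) = -13/7 (j(q) = -13*⅐ = -13/7)
r = -29 (r = -⅓*87 = -29)
r - 1563501 = -29 - 1563501 = -1563530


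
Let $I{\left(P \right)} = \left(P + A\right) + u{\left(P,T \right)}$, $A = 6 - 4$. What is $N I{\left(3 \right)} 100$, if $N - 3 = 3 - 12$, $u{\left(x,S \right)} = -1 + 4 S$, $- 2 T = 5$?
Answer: $3600$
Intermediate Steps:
$T = - \frac{5}{2}$ ($T = \left(- \frac{1}{2}\right) 5 = - \frac{5}{2} \approx -2.5$)
$N = -6$ ($N = 3 + \left(3 - 12\right) = 3 - 9 = -6$)
$A = 2$ ($A = 6 - 4 = 2$)
$I{\left(P \right)} = -9 + P$ ($I{\left(P \right)} = \left(P + 2\right) + \left(-1 + 4 \left(- \frac{5}{2}\right)\right) = \left(2 + P\right) - 11 = -9 + P$)
$N I{\left(3 \right)} 100 = - 6 \left(-9 + 3\right) 100 = \left(-6\right) \left(-6\right) 100 = 36 \cdot 100 = 3600$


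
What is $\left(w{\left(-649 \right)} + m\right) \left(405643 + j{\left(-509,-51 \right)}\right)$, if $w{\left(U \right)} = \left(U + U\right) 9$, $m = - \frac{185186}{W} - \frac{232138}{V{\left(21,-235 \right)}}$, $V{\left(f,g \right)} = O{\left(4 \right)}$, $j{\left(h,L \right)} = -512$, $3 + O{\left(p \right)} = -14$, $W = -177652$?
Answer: $\frac{1207757668223675}{1510042} \approx 7.9982 \cdot 10^{8}$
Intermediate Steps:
$O{\left(p \right)} = -17$ ($O{\left(p \right)} = -3 - 14 = -17$)
$V{\left(f,g \right)} = -17$
$m = \frac{20621464069}{1510042}$ ($m = - \frac{185186}{-177652} - \frac{232138}{-17} = \left(-185186\right) \left(- \frac{1}{177652}\right) - - \frac{232138}{17} = \frac{92593}{88826} + \frac{232138}{17} = \frac{20621464069}{1510042} \approx 13656.0$)
$w{\left(U \right)} = 18 U$ ($w{\left(U \right)} = 2 U 9 = 18 U$)
$\left(w{\left(-649 \right)} + m\right) \left(405643 + j{\left(-509,-51 \right)}\right) = \left(18 \left(-649\right) + \frac{20621464069}{1510042}\right) \left(405643 - 512\right) = \left(-11682 + \frac{20621464069}{1510042}\right) 405131 = \frac{2981153425}{1510042} \cdot 405131 = \frac{1207757668223675}{1510042}$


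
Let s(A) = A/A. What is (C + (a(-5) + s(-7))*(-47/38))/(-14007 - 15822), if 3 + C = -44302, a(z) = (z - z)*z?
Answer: 1683637/1133502 ≈ 1.4853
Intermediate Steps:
s(A) = 1
a(z) = 0 (a(z) = 0*z = 0)
C = -44305 (C = -3 - 44302 = -44305)
(C + (a(-5) + s(-7))*(-47/38))/(-14007 - 15822) = (-44305 + (0 + 1)*(-47/38))/(-14007 - 15822) = (-44305 + 1*(-47*1/38))/(-29829) = (-44305 + 1*(-47/38))*(-1/29829) = (-44305 - 47/38)*(-1/29829) = -1683637/38*(-1/29829) = 1683637/1133502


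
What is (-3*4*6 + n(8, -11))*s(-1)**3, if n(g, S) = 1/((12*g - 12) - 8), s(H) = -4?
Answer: 87536/19 ≈ 4607.2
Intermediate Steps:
n(g, S) = 1/(-20 + 12*g) (n(g, S) = 1/((-12 + 12*g) - 8) = 1/(-20 + 12*g))
(-3*4*6 + n(8, -11))*s(-1)**3 = (-3*4*6 + 1/(4*(-5 + 3*8)))*(-4)**3 = (-12*6 + 1/(4*(-5 + 24)))*(-64) = (-72 + (1/4)/19)*(-64) = (-72 + (1/4)*(1/19))*(-64) = (-72 + 1/76)*(-64) = -5471/76*(-64) = 87536/19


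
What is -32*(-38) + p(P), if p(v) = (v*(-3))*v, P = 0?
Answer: 1216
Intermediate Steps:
p(v) = -3*v² (p(v) = (-3*v)*v = -3*v²)
-32*(-38) + p(P) = -32*(-38) - 3*0² = 1216 - 3*0 = 1216 + 0 = 1216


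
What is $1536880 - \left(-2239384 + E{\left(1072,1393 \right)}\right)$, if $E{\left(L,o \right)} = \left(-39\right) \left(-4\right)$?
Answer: $3776108$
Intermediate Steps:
$E{\left(L,o \right)} = 156$
$1536880 - \left(-2239384 + E{\left(1072,1393 \right)}\right) = 1536880 - \left(-2239384 + 156\right) = 1536880 - -2239228 = 1536880 + 2239228 = 3776108$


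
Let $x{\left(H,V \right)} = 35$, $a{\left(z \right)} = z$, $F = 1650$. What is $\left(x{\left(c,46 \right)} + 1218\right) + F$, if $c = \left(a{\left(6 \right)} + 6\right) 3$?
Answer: $2903$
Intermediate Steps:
$c = 36$ ($c = \left(6 + 6\right) 3 = 12 \cdot 3 = 36$)
$\left(x{\left(c,46 \right)} + 1218\right) + F = \left(35 + 1218\right) + 1650 = 1253 + 1650 = 2903$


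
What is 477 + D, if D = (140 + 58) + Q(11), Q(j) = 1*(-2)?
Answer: 673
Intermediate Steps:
Q(j) = -2
D = 196 (D = (140 + 58) - 2 = 198 - 2 = 196)
477 + D = 477 + 196 = 673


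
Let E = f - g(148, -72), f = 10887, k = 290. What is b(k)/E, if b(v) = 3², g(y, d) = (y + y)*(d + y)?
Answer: -9/11609 ≈ -0.00077526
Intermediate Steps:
g(y, d) = 2*y*(d + y) (g(y, d) = (2*y)*(d + y) = 2*y*(d + y))
b(v) = 9
E = -11609 (E = 10887 - 2*148*(-72 + 148) = 10887 - 2*148*76 = 10887 - 1*22496 = 10887 - 22496 = -11609)
b(k)/E = 9/(-11609) = 9*(-1/11609) = -9/11609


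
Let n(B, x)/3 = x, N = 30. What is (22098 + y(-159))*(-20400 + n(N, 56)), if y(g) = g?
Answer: -443869848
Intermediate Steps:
n(B, x) = 3*x
(22098 + y(-159))*(-20400 + n(N, 56)) = (22098 - 159)*(-20400 + 3*56) = 21939*(-20400 + 168) = 21939*(-20232) = -443869848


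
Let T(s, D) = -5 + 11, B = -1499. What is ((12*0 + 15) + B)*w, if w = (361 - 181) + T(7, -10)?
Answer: -276024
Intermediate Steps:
T(s, D) = 6
w = 186 (w = (361 - 181) + 6 = 180 + 6 = 186)
((12*0 + 15) + B)*w = ((12*0 + 15) - 1499)*186 = ((0 + 15) - 1499)*186 = (15 - 1499)*186 = -1484*186 = -276024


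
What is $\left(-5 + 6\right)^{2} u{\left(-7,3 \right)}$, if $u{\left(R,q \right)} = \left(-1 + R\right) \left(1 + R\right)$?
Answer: $48$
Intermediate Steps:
$u{\left(R,q \right)} = \left(1 + R\right) \left(-1 + R\right)$
$\left(-5 + 6\right)^{2} u{\left(-7,3 \right)} = \left(-5 + 6\right)^{2} \left(-1 + \left(-7\right)^{2}\right) = 1^{2} \left(-1 + 49\right) = 1 \cdot 48 = 48$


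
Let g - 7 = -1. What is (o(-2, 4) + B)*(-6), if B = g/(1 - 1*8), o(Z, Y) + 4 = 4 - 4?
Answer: 204/7 ≈ 29.143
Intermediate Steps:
g = 6 (g = 7 - 1 = 6)
o(Z, Y) = -4 (o(Z, Y) = -4 + (4 - 4) = -4 + 0 = -4)
B = -6/7 (B = 6/(1 - 1*8) = 6/(1 - 8) = 6/(-7) = 6*(-⅐) = -6/7 ≈ -0.85714)
(o(-2, 4) + B)*(-6) = (-4 - 6/7)*(-6) = -34/7*(-6) = 204/7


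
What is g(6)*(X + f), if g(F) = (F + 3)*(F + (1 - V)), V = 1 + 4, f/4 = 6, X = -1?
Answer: 414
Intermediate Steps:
f = 24 (f = 4*6 = 24)
V = 5
g(F) = (-4 + F)*(3 + F) (g(F) = (F + 3)*(F + (1 - 1*5)) = (3 + F)*(F + (1 - 5)) = (3 + F)*(F - 4) = (3 + F)*(-4 + F) = (-4 + F)*(3 + F))
g(6)*(X + f) = (-12 + 6² - 1*6)*(-1 + 24) = (-12 + 36 - 6)*23 = 18*23 = 414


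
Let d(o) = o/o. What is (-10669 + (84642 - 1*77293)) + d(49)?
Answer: -3319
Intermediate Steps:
d(o) = 1
(-10669 + (84642 - 1*77293)) + d(49) = (-10669 + (84642 - 1*77293)) + 1 = (-10669 + (84642 - 77293)) + 1 = (-10669 + 7349) + 1 = -3320 + 1 = -3319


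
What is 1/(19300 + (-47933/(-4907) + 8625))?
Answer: 4907/137075908 ≈ 3.5798e-5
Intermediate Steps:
1/(19300 + (-47933/(-4907) + 8625)) = 1/(19300 + (-47933*(-1/4907) + 8625)) = 1/(19300 + (47933/4907 + 8625)) = 1/(19300 + 42370808/4907) = 1/(137075908/4907) = 4907/137075908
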